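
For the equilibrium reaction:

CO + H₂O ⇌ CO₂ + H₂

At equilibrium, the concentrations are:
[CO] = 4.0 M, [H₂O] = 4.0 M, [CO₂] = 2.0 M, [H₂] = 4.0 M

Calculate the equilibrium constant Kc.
K_c = 0.5000

Kc = ([CO₂] × [H₂]) / ([CO] × [H₂O])
   = ((2.0)·(4.0)) / ((4.0)·(4.0))
   = 8 / 16 = 0.5000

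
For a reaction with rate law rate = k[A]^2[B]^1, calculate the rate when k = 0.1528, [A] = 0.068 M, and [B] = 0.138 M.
9.75e-05 M/s

rate = k·[A]^2·[B]^1 = 0.1528·(0.068)^2·(0.138)^1 = 0.1528·0.004624·0.138 = 9.75e-05 M/s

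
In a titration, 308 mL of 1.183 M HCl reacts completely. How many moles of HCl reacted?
Moles = Molarity × Volume (L)
Moles = 1.183 M × 0.308 L = 0.3644 mol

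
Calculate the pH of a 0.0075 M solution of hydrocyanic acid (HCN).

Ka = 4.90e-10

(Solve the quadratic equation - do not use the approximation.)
pH = 5.72

x² + Ka×x - Ka×C = 0. Using quadratic formula: [H⁺] = 1.9168e-06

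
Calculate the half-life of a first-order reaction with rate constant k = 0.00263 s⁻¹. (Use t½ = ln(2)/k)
263.55 s

t½ = ln(2)/k = 0.6931/0.00263 = 263.55 s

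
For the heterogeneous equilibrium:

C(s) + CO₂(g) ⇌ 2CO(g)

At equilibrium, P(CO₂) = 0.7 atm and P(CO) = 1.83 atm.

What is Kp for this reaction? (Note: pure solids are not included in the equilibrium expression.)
K_p = 4.784

Solid C is excluded.
Kp = P(CO)²/P(CO₂) = (1.83)²/0.7 = 3.349/0.7 = 4.784.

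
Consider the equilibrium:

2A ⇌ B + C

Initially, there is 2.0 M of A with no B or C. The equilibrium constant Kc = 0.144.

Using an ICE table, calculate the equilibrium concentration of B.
[B] = 0.431 M

ICE: [A] = 2.0 − 2x, [B] = [C] = x.
Kc = x²/(2.0 − 2x)² = 0.144 ⇒ √Kc = x/(2.0 − 2x).
x = √0.144·2.0/(1 + 2√0.144) = 0.37947·2.0/1.7589 = 0.43148.
[B] = x = 0.431 M.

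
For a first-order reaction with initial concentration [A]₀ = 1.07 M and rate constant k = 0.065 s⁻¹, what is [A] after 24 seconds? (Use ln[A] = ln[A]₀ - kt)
0.2248 M

ln[A] = ln[A]₀ - k·t = ln(1.07) - (0.065)·(24) = 0.0677 - 1.5600 = -1.4923
[A] = e^(-1.4923) = 0.2248 M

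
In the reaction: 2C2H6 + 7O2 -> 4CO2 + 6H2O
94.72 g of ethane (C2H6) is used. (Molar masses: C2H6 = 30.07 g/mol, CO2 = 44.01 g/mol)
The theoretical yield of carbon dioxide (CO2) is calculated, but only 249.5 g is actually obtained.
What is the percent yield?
Moles of C2H6 = 94.72 g ÷ 30.07 g/mol = 3.14998 mol
Mole ratio: 4 mol CO2 / 2 mol C2H6
Moles of CO2 = 3.14998 × (4/2) = 6.29997 mol
Theoretical yield = 6.29997 mol × 44.01 g/mol = 277.26 g
Actual yield = 249.5 g
Percent yield = (249.5 / 277.26) × 100% = 90.0%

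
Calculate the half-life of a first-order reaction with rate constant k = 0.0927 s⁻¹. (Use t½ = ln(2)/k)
7.48 s

t½ = ln(2)/k = 0.6931/0.0927 = 7.48 s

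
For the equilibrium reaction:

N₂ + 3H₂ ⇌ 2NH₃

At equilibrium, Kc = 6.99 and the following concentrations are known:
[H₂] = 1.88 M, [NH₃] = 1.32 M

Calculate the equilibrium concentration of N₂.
[N₂] = 0.0375 M

Kc = ([NH₃]^2) / ([N₂] × [H₂]^3) = 6.99
[N₂]^1 = (product terms)/(Kc · other reactant terms) = 1.7424 / (6.99 · 6.6447) = 0.037514
[N₂] = 0.0375 M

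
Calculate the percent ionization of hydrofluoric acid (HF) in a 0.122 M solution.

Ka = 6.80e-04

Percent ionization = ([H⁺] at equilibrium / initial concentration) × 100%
Percent ionization = 7.19%

Let x = [H⁺]. Ka = x²/(C - x) ⇒ x² + (6.80e-04)x - (6.80e-04)(0.122) = 0. x = 8.7746e-03. Percent = (8.7746e-03/0.122) × 100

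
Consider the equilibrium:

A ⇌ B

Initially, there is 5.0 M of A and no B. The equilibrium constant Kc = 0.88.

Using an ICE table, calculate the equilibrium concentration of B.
[B] = 2.340 M

ICE: [A] = 5.0 − x, [B] = x.
Kc = x/(5.0 − x) = 0.88 ⇒ x = 0.88·5.0/(1 + 0.88) = 4.4/1.88 = 2.34.
[B] = x = 2.340 M.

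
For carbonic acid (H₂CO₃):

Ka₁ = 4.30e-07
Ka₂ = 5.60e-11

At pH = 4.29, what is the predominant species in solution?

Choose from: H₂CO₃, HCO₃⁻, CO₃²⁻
H₂CO₃

pKa1 = 6.37, pKa2 = 10.25. Each pKa is the crossover between adjacent species; pH = 4.29 lies in the region where H₂CO₃ predominates.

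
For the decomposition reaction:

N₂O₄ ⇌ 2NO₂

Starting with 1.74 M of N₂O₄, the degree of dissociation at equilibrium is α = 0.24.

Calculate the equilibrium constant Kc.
K_c = 0.5275

x = α·[A]₀ = 0.24 × 1.74 = 0.4176 M dissociated.
At eq: [N₂O₄] = 1.74 − 0.4176 = 1.322 M; [NO₂] = 2x = 0.8352 M.
Kc = [NO₂]²/[N₂O₄] = (0.8352)²/1.322 = 0.5275.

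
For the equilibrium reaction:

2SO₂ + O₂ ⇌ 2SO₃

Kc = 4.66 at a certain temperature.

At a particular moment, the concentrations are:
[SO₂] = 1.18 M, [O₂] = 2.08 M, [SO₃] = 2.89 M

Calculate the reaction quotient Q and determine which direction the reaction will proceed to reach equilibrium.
Q = 2.884, Q < K, reaction proceeds forward (toward products)

Q = ([SO₃]^2) / ([SO₂]^2 × [O₂])
  = ((2.89)^2) / ((1.18)^2·(2.08)) = 8.3521/2.8962 = 2.884
Since Q = 2.884 < Kc = 4.66, the reaction proceeds forward (toward products) to reach equilibrium.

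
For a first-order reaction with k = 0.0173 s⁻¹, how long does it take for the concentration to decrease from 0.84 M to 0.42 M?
40.07 s

From ln[A] = ln[A]₀ - k·t: t = ln([A]₀/[A])/k = ln(0.84/0.42)/0.0173 = ln(2.0000)/0.0173 = 0.6931/0.0173 = 40.07 s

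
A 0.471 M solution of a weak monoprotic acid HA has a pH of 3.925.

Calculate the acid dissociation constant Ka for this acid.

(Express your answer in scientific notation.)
K_a = 3.00e-08

[H⁺] = 10^(−pH) = 10^(−3.925) = 1.189e-04 M. For HA ⇌ H⁺ + A⁻, Ka = x²/(C − x) = (1.189e-04)²/(0.471 − 1.189e-04) = 3.00e-08.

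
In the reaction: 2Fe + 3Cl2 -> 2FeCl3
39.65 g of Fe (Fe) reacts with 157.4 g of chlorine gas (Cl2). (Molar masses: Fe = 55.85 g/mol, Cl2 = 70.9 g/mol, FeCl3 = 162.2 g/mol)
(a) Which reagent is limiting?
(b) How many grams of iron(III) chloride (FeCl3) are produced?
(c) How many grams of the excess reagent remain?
(a) Fe, (b) 115.2 g, (c) 81.9 g

Moles of Fe = 39.65 g ÷ 55.85 g/mol = 0.709937 mol
Moles of Cl2 = 157.4 g ÷ 70.9 g/mol = 2.22003 mol
Moles ÷ coefficient: Fe: 0.709937/2 = 0.355, Cl2: 2.22003/3 = 0.74
(a) Fe has the smaller value, so Fe is the limiting reagent.
(b) Moles of FeCl3 = 0.709937 mol Fe × (2/2) = 0.709937 mol; mass = 0.709937 mol × 162.2 g/mol = 115.2 g
(c) Cl2 consumed = 0.709937 × (3/2) = 1.06491 mol; remaining = 2.22003 − 1.06491 = 1.15512 mol; mass = 1.15512 mol × 70.9 g/mol = 81.9 g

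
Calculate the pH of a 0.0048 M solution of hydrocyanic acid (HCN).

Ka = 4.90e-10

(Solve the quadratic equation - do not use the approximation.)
pH = 5.81

x² + Ka×x - Ka×C = 0. Using quadratic formula: [H⁺] = 1.5334e-06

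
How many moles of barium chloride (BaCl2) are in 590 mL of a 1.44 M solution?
Moles = Molarity × Volume (L)
Moles = 1.44 M × 0.59 L = 0.8496 mol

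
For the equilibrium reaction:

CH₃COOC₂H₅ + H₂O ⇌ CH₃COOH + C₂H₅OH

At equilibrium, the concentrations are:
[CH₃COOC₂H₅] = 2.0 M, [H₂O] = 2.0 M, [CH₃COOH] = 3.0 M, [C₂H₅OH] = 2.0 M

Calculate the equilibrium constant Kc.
K_c = 1.5000

Kc = ([CH₃COOH] × [C₂H₅OH]) / ([CH₃COOC₂H₅] × [H₂O])
   = ((3.0)·(2.0)) / ((2.0)·(2.0))
   = 6 / 4 = 1.5000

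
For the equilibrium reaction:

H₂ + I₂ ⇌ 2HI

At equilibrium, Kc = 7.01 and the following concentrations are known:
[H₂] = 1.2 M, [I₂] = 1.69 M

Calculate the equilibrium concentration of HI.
[HI] = 3.7704 M

Kc = ([HI]^2) / ([H₂] × [I₂]) = 7.01
[HI]^2 = Kc · (reactant terms)/(other product terms) = 7.01 · 2.028 / 1 = 14.216
[HI] = (14.216)^(1/2) = 3.7704 M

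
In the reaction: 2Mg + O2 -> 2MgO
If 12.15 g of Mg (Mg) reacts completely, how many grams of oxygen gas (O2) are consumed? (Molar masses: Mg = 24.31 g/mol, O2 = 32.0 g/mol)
Moles of Mg = 12.15 g ÷ 24.31 g/mol = 0.499794 mol
Mole ratio: 1 mol O2 / 2 mol Mg
Moles of O2 = 0.499794 × (1/2) = 0.249897 mol
Mass of O2 = 0.249897 mol × 32.0 g/mol = 7.997 g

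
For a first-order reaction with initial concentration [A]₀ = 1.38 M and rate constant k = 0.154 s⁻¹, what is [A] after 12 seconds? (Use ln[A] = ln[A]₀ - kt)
0.2174 M

ln[A] = ln[A]₀ - k·t = ln(1.38) - (0.154)·(12) = 0.3221 - 1.8480 = -1.5259
[A] = e^(-1.5259) = 0.2174 M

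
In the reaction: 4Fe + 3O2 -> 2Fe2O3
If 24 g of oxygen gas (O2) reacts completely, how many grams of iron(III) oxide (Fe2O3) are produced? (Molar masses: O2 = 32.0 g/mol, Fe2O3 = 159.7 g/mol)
Moles of O2 = 24 g ÷ 32.0 g/mol = 0.75 mol
Mole ratio: 2 mol Fe2O3 / 3 mol O2
Moles of Fe2O3 = 0.75 × (2/3) = 0.5 mol
Mass of Fe2O3 = 0.5 mol × 159.7 g/mol = 79.85 g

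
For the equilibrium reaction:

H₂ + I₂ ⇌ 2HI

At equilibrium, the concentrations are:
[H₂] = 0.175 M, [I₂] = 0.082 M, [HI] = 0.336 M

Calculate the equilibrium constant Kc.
K_c = 7.8673

Kc = ([HI]^2) / ([H₂] × [I₂])
   = ((0.336)^2) / ((0.175)·(0.082))
   = 0.1129 / 0.01435 = 7.8673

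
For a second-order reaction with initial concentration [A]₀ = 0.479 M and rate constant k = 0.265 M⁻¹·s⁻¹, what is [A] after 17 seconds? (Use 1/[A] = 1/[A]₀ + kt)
0.1517 M

1/[A] = 1/[A]₀ + k·t = 1/0.479 + (0.265)·(17) = 2.0877 + 4.5050 = 6.5927
[A] = 1/6.5927 = 0.1517 M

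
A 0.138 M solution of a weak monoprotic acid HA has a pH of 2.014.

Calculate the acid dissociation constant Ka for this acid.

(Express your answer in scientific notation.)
K_a = 7.31e-04

[H⁺] = 10^(−pH) = 10^(−2.014) = 9.683e-03 M. For HA ⇌ H⁺ + A⁻, Ka = x²/(C − x) = (9.683e-03)²/(0.138 − 9.683e-03) = 7.31e-04.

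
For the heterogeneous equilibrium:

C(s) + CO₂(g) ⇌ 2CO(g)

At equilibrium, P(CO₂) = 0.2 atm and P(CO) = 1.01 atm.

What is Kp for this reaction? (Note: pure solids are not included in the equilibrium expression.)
K_p = 5.100

Solid C is excluded.
Kp = P(CO)²/P(CO₂) = (1.01)²/0.2 = 1.02/0.2 = 5.100.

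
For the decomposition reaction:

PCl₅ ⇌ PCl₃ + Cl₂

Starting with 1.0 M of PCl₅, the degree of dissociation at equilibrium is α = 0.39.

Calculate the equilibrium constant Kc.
K_c = 0.2493

x = α·[A]₀ = 0.39 × 1.0 = 0.39 M dissociated.
At eq: [PCl₅] = 1.0 − 0.39 = 0.61 M; [PCl₃] = [Cl₂] = x = 0.39 M.
Kc = [PCl₃][Cl₂]/[PCl₅] = (0.39)²/0.61 = 0.2493.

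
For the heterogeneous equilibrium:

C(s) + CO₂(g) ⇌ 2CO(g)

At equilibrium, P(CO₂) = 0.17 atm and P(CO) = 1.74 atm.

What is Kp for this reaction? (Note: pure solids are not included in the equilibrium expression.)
K_p = 17.809

Solid C is excluded.
Kp = P(CO)²/P(CO₂) = (1.74)²/0.17 = 3.028/0.17 = 17.809.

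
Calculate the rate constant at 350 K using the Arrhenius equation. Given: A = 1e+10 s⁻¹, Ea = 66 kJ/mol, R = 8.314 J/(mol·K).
1.41e+00 s⁻¹

k = A·exp(-Ea/(R·T)) = 1e+10·exp(-66000/(8.314·350)) = 1e+10·exp(-22.6812) = 1e+10·1.4115e-10 = 1.41e+00 s⁻¹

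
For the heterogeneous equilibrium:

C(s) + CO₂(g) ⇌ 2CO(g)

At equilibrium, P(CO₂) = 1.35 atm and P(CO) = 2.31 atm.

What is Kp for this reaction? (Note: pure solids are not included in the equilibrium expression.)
K_p = 3.953

Solid C is excluded.
Kp = P(CO)²/P(CO₂) = (2.31)²/1.35 = 5.336/1.35 = 3.953.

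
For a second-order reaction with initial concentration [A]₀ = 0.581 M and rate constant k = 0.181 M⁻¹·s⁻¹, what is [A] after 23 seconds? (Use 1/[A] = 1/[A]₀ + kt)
0.1699 M

1/[A] = 1/[A]₀ + k·t = 1/0.581 + (0.181)·(23) = 1.7212 + 4.1630 = 5.8842
[A] = 1/5.8842 = 0.1699 M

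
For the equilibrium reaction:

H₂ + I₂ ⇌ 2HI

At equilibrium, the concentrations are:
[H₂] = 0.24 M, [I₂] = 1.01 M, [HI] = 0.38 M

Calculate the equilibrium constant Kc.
K_c = 0.5957

Kc = ([HI]^2) / ([H₂] × [I₂])
   = ((0.38)^2) / ((0.24)·(1.01))
   = 0.1444 / 0.2424 = 0.5957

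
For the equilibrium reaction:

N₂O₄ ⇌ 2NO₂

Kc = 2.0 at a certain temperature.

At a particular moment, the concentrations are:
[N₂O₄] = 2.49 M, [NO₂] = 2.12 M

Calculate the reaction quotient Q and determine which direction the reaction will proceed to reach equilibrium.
Q = 1.805, Q < K, reaction proceeds forward (toward products)

Q = ([NO₂]^2) / ([N₂O₄])
  = ((2.12)^2) / ((2.49)) = 4.4944/2.49 = 1.805
Since Q = 1.805 < Kc = 2.0, the reaction proceeds forward (toward products) to reach equilibrium.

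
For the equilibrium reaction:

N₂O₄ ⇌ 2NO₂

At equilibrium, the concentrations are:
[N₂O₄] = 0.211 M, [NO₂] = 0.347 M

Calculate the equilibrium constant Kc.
K_c = 0.5707

Kc = ([NO₂]^2) / ([N₂O₄])
   = ((0.347)^2) / ((0.211))
   = 0.12041 / 0.211 = 0.5707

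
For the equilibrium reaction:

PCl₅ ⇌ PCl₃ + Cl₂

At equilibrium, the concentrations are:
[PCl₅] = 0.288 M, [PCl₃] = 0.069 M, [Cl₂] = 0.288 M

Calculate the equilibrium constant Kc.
K_c = 0.0690

Kc = ([PCl₃] × [Cl₂]) / ([PCl₅])
   = ((0.069)·(0.288)) / ((0.288))
   = 0.019872 / 0.288 = 0.0690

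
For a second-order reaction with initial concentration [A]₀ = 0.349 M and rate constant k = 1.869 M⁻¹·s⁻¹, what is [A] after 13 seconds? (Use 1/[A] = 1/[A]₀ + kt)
0.0368 M

1/[A] = 1/[A]₀ + k·t = 1/0.349 + (1.869)·(13) = 2.8653 + 24.2970 = 27.1623
[A] = 1/27.1623 = 0.0368 M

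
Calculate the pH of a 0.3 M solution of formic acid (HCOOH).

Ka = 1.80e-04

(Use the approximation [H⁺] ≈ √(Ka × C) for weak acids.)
pH = 2.13

[H⁺] = √(Ka × C) = √(1.80e-04 × 0.3) = 7.3485e-03. pH = -log(7.3485e-03)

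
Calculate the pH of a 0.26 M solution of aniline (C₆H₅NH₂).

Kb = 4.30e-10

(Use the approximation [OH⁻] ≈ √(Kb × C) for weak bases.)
pH = 9.02

[OH⁻] = √(Kb × C) = √(4.30e-10 × 0.26) = 1.0574e-05. pOH = 4.98, pH = 14 - pOH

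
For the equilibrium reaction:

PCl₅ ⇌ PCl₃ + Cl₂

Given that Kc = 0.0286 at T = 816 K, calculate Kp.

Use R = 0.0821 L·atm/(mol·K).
K_p = 1.9160

Δn = (moles gaseous products) − (moles gaseous reactants) = 1
T = 816 K; RT = 0.0821 × 816 = 66.9936
Kp = Kc·(RT)^Δn = 0.0286 × (66.9936)^1 = 0.0286 × 66.9936 = 1.9160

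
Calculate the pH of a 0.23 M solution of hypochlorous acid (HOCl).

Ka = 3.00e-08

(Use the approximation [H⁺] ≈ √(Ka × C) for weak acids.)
pH = 4.08

[H⁺] = √(Ka × C) = √(3.00e-08 × 0.23) = 8.3066e-05. pH = -log(8.3066e-05)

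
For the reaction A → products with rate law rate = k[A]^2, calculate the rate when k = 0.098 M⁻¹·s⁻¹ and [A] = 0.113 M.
0.001251 M/s

rate = k·[A]^2 = 0.098·(0.113)^2 = 0.098·0.012769 = 0.001251 M/s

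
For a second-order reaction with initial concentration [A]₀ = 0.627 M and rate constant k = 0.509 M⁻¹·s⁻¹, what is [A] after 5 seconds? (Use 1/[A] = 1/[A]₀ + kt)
0.2416 M

1/[A] = 1/[A]₀ + k·t = 1/0.627 + (0.509)·(5) = 1.5949 + 2.5450 = 4.1399
[A] = 1/4.1399 = 0.2416 M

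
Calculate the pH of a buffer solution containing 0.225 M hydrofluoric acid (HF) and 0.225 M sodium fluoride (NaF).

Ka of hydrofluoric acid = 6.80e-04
pH = 3.17

pKa = -log(6.80e-04) = 3.17. pH = pKa + log([A⁻]/[HA]) = 3.17 + log(0.225/0.225)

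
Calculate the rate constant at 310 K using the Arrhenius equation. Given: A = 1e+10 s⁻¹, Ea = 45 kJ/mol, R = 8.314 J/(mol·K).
2.61e+02 s⁻¹

k = A·exp(-Ea/(R·T)) = 1e+10·exp(-45000/(8.314·310)) = 1e+10·exp(-17.4599) = 1e+10·2.6138e-08 = 2.61e+02 s⁻¹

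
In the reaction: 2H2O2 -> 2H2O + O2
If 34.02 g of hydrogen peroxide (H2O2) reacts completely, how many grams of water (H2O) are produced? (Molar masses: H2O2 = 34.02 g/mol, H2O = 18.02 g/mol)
Moles of H2O2 = 34.02 g ÷ 34.02 g/mol = 1 mol
Mole ratio: 2 mol H2O / 2 mol H2O2
Moles of H2O = 1 × (2/2) = 1 mol
Mass of H2O = 1 mol × 18.02 g/mol = 18.02 g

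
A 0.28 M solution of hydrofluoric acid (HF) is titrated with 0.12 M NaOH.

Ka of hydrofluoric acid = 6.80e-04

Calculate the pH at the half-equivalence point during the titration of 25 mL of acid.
pH = pKa = 3.17

At the half-equivalence point, [HA] = [A⁻], so by Henderson–Hasselbalch pH = pKa + log(1) = pKa.
pKa = −log(6.80e-04) = 3.17.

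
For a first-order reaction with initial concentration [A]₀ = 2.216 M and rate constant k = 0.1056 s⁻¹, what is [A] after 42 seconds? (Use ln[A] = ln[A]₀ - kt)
0.0263 M

ln[A] = ln[A]₀ - k·t = ln(2.216) - (0.1056)·(42) = 0.7957 - 4.4352 = -3.6395
[A] = e^(-3.6395) = 0.0263 M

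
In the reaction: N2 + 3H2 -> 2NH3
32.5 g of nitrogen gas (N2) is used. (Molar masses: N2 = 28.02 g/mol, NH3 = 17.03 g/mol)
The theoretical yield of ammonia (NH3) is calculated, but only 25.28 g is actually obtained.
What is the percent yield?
Moles of N2 = 32.5 g ÷ 28.02 g/mol = 1.15989 mol
Mole ratio: 2 mol NH3 / 1 mol N2
Moles of NH3 = 1.15989 × (2/1) = 2.31977 mol
Theoretical yield = 2.31977 mol × 17.03 g/mol = 39.506 g
Actual yield = 25.28 g
Percent yield = (25.28 / 39.506) × 100% = 64.0%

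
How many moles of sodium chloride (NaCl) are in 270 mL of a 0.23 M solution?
Moles = Molarity × Volume (L)
Moles = 0.23 M × 0.27 L = 0.0621 mol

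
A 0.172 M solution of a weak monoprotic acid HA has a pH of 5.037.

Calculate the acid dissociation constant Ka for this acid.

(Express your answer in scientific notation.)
K_a = 4.90e-10

[H⁺] = 10^(−pH) = 10^(−5.037) = 9.183e-06 M. For HA ⇌ H⁺ + A⁻, Ka = x²/(C − x) = (9.183e-06)²/(0.172 − 9.183e-06) = 4.90e-10.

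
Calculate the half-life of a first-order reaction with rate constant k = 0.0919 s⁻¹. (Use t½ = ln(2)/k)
7.54 s

t½ = ln(2)/k = 0.6931/0.0919 = 7.54 s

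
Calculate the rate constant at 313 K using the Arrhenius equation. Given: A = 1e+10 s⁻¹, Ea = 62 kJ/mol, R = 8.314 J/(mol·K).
4.50e-01 s⁻¹

k = A·exp(-Ea/(R·T)) = 1e+10·exp(-62000/(8.314·313)) = 1e+10·exp(-23.8252) = 1e+10·4.4960e-11 = 4.50e-01 s⁻¹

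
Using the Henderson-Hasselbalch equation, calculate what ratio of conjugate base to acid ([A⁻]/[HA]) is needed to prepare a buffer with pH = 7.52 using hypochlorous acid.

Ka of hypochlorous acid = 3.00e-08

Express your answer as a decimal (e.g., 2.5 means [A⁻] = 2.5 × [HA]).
[A⁻]/[HA] = 0.993

pKa = −log(3.00e-08) = 7.5229. pH = pKa + log([A⁻]/[HA]). 7.52 = 7.5229 + log(ratio). log(ratio) = 7.52 − 7.5229 = -0.0029. ratio = 10^(-0.0029) = 0.993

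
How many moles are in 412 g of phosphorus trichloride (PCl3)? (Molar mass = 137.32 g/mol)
Moles = 412 g ÷ 137.32 g/mol = 3 mol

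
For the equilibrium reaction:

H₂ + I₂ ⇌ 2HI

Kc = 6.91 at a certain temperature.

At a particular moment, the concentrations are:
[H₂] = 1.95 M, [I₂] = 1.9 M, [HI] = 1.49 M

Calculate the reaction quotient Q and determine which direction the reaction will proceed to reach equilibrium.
Q = 0.599, Q < K, reaction proceeds forward (toward products)

Q = ([HI]^2) / ([H₂] × [I₂])
  = ((1.49)^2) / ((1.95)·(1.9)) = 2.2201/3.705 = 0.5992
Since Q = 0.5992 < Kc = 6.91, the reaction proceeds forward (toward products) to reach equilibrium.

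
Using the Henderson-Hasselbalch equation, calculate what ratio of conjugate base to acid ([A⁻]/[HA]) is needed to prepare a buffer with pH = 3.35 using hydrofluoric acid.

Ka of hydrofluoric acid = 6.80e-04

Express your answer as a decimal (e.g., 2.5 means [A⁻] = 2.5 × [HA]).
[A⁻]/[HA] = 1.522

pKa = −log(6.80e-04) = 3.1675. pH = pKa + log([A⁻]/[HA]). 3.35 = 3.1675 + log(ratio). log(ratio) = 3.35 − 3.1675 = 0.1825. ratio = 10^(0.1825) = 1.522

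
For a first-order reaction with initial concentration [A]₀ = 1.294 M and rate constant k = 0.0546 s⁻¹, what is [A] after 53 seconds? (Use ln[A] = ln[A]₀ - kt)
0.0716 M

ln[A] = ln[A]₀ - k·t = ln(1.294) - (0.0546)·(53) = 0.2577 - 2.8938 = -2.6361
[A] = e^(-2.6361) = 0.0716 M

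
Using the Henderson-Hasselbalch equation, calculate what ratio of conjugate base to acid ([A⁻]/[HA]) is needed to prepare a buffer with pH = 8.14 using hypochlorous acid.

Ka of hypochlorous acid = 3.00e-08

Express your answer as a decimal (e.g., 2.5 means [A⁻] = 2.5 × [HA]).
[A⁻]/[HA] = 4.141

pKa = −log(3.00e-08) = 7.5229. pH = pKa + log([A⁻]/[HA]). 8.14 = 7.5229 + log(ratio). log(ratio) = 8.14 − 7.5229 = 0.6171. ratio = 10^(0.6171) = 4.141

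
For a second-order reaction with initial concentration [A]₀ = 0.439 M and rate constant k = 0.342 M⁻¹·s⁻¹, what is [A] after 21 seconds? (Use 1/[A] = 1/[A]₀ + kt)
0.1057 M

1/[A] = 1/[A]₀ + k·t = 1/0.439 + (0.342)·(21) = 2.2779 + 7.1820 = 9.4599
[A] = 1/9.4599 = 0.1057 M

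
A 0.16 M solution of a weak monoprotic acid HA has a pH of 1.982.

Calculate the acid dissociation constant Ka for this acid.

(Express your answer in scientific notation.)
K_a = 7.26e-04

[H⁺] = 10^(−pH) = 10^(−1.982) = 1.042e-02 M. For HA ⇌ H⁺ + A⁻, Ka = x²/(C − x) = (1.042e-02)²/(0.16 − 1.042e-02) = 7.26e-04.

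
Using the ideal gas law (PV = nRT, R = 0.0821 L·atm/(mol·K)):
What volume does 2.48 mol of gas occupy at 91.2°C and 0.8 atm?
T = 91.2°C + 273.15 = 364.35 K
V = nRT/P = (2.48 × 0.0821 × 364.35) / 0.8
V = 92.73 L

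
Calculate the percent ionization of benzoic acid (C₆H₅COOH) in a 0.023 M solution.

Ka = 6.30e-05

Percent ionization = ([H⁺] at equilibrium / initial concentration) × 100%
Percent ionization = 5.1%

Let x = [H⁺]. Ka = x²/(C - x) ⇒ x² + (6.30e-05)x - (6.30e-05)(0.023) = 0. x = 1.1727e-03. Percent = (1.1727e-03/0.023) × 100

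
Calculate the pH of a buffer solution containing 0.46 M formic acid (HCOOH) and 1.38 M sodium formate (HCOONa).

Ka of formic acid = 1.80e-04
pH = 4.22

pKa = -log(1.80e-04) = 3.74. pH = pKa + log([A⁻]/[HA]) = 3.74 + log(1.38/0.46)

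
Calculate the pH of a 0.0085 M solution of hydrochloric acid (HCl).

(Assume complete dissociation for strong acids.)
pH = 2.07

[H⁺] = 0.0085 M for strong acid. pH = -log[H⁺] = -log(0.0085)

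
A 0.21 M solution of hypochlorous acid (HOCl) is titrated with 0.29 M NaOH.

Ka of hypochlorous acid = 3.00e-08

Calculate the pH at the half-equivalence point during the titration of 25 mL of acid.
pH = pKa = 7.52

At the half-equivalence point, [HA] = [A⁻], so by Henderson–Hasselbalch pH = pKa + log(1) = pKa.
pKa = −log(3.00e-08) = 7.52.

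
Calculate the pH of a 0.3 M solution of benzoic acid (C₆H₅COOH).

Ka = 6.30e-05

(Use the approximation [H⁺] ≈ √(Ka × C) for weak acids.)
pH = 2.36

[H⁺] = √(Ka × C) = √(6.30e-05 × 0.3) = 4.3474e-03. pH = -log(4.3474e-03)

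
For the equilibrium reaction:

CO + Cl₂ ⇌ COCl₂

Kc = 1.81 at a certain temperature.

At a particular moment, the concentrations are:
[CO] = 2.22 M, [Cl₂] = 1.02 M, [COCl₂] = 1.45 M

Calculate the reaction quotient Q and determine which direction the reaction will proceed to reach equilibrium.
Q = 0.640, Q < K, reaction proceeds forward (toward products)

Q = ([COCl₂]) / ([CO] × [Cl₂])
  = ((1.45)) / ((2.22)·(1.02)) = 1.45/2.2644 = 0.6403
Since Q = 0.6403 < Kc = 1.81, the reaction proceeds forward (toward products) to reach equilibrium.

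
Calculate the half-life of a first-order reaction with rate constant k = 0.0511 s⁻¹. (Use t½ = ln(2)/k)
13.56 s

t½ = ln(2)/k = 0.6931/0.0511 = 13.56 s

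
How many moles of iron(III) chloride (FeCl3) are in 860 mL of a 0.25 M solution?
Moles = Molarity × Volume (L)
Moles = 0.25 M × 0.86 L = 0.215 mol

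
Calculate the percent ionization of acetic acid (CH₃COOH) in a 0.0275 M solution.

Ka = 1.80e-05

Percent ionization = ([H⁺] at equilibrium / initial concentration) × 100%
Percent ionization = 2.53%

Let x = [H⁺]. Ka = x²/(C - x) ⇒ x² + (1.80e-05)x - (1.80e-05)(0.0275) = 0. x = 6.9462e-04. Percent = (6.9462e-04/0.0275) × 100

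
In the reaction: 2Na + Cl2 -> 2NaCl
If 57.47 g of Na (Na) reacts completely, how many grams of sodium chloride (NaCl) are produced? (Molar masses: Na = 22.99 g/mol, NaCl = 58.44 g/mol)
Moles of Na = 57.47 g ÷ 22.99 g/mol = 2.49978 mol
Mole ratio: 2 mol NaCl / 2 mol Na
Moles of NaCl = 2.49978 × (2/2) = 2.49978 mol
Mass of NaCl = 2.49978 mol × 58.44 g/mol = 146.1 g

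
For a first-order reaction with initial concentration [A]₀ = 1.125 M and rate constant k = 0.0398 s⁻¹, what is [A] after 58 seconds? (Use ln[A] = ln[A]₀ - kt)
0.1118 M

ln[A] = ln[A]₀ - k·t = ln(1.125) - (0.0398)·(58) = 0.1178 - 2.3084 = -2.1906
[A] = e^(-2.1906) = 0.1118 M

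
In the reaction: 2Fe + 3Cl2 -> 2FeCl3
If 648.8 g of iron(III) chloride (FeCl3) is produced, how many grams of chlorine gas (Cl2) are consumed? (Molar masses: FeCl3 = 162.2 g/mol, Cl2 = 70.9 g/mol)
Moles of FeCl3 = 648.8 g ÷ 162.2 g/mol = 4 mol
Mole ratio: 3 mol Cl2 / 2 mol FeCl3
Moles of Cl2 = 4 × (3/2) = 6 mol
Mass of Cl2 = 6 mol × 70.9 g/mol = 425.4 g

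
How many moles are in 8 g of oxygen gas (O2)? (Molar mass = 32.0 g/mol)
Moles = 8 g ÷ 32.0 g/mol = 0.25 mol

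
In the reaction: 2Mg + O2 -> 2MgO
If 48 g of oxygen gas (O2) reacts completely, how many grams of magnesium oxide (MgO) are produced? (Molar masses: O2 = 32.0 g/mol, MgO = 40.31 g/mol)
Moles of O2 = 48 g ÷ 32.0 g/mol = 1.5 mol
Mole ratio: 2 mol MgO / 1 mol O2
Moles of MgO = 1.5 × (2/1) = 3 mol
Mass of MgO = 3 mol × 40.31 g/mol = 120.9 g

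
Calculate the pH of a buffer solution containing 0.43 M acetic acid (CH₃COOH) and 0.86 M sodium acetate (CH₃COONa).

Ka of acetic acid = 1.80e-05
pH = 5.05

pKa = -log(1.80e-05) = 4.74. pH = pKa + log([A⁻]/[HA]) = 4.74 + log(0.86/0.43)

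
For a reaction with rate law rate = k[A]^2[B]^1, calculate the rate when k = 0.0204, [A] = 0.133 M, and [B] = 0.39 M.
0.0001407 M/s

rate = k·[A]^2·[B]^1 = 0.0204·(0.133)^2·(0.39)^1 = 0.0204·0.017689·0.39 = 0.0001407 M/s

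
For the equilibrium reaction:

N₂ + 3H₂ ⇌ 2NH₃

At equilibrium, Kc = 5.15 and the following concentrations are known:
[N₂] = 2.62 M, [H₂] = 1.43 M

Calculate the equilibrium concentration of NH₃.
[NH₃] = 6.2814 M

Kc = ([NH₃]^2) / ([N₂] × [H₂]^3) = 5.15
[NH₃]^2 = Kc · (reactant terms)/(other product terms) = 5.15 · 7.6614 / 1 = 39.456
[NH₃] = (39.456)^(1/2) = 6.2814 M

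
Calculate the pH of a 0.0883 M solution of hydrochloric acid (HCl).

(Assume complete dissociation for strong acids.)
pH = 1.05

[H⁺] = 0.0883 M for strong acid. pH = -log[H⁺] = -log(0.0883)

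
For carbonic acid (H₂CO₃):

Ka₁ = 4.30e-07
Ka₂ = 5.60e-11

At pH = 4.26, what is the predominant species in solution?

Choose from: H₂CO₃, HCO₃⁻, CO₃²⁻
H₂CO₃

pKa1 = 6.37, pKa2 = 10.25. Each pKa is the crossover between adjacent species; pH = 4.26 lies in the region where H₂CO₃ predominates.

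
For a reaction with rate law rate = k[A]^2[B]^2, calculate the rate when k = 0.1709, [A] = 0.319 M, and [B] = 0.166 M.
0.0004792 M/s

rate = k·[A]^2·[B]^2 = 0.1709·(0.319)^2·(0.166)^2 = 0.1709·0.101761·0.027556 = 0.0004792 M/s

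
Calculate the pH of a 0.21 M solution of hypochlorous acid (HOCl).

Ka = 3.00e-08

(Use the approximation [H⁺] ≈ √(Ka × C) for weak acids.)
pH = 4.10

[H⁺] = √(Ka × C) = √(3.00e-08 × 0.21) = 7.9373e-05. pH = -log(7.9373e-05)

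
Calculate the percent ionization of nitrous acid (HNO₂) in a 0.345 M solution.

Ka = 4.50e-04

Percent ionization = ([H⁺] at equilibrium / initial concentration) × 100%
Percent ionization = 3.55%

Let x = [H⁺]. Ka = x²/(C - x) ⇒ x² + (4.50e-04)x - (4.50e-04)(0.345) = 0. x = 1.2237e-02. Percent = (1.2237e-02/0.345) × 100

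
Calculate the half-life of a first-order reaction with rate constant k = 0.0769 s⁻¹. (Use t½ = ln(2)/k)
9.01 s

t½ = ln(2)/k = 0.6931/0.0769 = 9.01 s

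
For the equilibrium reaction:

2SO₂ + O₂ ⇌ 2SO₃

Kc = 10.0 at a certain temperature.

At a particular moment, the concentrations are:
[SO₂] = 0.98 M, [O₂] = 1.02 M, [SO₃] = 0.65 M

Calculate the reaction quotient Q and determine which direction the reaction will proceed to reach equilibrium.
Q = 0.431, Q < K, reaction proceeds forward (toward products)

Q = ([SO₃]^2) / ([SO₂]^2 × [O₂])
  = ((0.65)^2) / ((0.98)^2·(1.02)) = 0.4225/0.97961 = 0.4313
Since Q = 0.4313 < Kc = 10.0, the reaction proceeds forward (toward products) to reach equilibrium.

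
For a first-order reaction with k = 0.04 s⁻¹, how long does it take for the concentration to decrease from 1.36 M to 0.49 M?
25.52 s

From ln[A] = ln[A]₀ - k·t: t = ln([A]₀/[A])/k = ln(1.36/0.49)/0.04 = ln(2.7755)/0.04 = 1.0208/0.04 = 25.52 s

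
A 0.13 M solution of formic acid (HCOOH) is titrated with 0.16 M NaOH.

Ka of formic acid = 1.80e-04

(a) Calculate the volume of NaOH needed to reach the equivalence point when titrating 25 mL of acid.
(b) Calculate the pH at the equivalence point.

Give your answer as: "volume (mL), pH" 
V = 20.3 mL, pH = 8.30

(a) At equivalence: moles acid = moles base.
moles acid = 0.13 × 0.025 = 0.00325 mol; V_NaOH = 0.00325/0.16 = 0.02031 L = 20.3 mL.
(b) At equivalence, all acid → conjugate base A⁻ at [A⁻] = 0.00325/0.04531 = 0.07172 M.
Kb = Kw/Ka = 1.0e-14/1.80e-04 = 5.556e-11; [OH⁻] = √(Kb·[A⁻]) = 1.996e-06; pOH = 5.70; pH = 14 − pOH = 8.30.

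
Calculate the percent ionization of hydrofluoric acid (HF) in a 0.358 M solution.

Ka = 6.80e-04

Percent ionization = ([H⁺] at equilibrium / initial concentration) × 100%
Percent ionization = 4.26%

Let x = [H⁺]. Ka = x²/(C - x) ⇒ x² + (6.80e-04)x - (6.80e-04)(0.358) = 0. x = 1.5266e-02. Percent = (1.5266e-02/0.358) × 100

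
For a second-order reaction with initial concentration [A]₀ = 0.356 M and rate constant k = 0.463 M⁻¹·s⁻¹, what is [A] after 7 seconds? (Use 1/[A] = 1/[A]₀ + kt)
0.1653 M

1/[A] = 1/[A]₀ + k·t = 1/0.356 + (0.463)·(7) = 2.8090 + 3.2410 = 6.0500
[A] = 1/6.0500 = 0.1653 M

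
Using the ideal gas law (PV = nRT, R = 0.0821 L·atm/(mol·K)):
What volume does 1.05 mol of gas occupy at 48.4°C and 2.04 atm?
T = 48.4°C + 273.15 = 321.55 K
V = nRT/P = (1.05 × 0.0821 × 321.55) / 2.04
V = 13.59 L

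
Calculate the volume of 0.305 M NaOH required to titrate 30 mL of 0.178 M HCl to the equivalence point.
V_{base} = 17.5 mL

At equivalence: moles acid = moles base.
moles HCl = 0.178 M × 0.03 L = 0.00534 mol
V_NaOH = 0.00534 mol ÷ 0.305 M = 0.01751 L = 17.5 mL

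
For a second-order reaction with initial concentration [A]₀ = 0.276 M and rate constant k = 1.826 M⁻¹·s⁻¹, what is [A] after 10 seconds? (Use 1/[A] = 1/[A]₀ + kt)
0.0457 M

1/[A] = 1/[A]₀ + k·t = 1/0.276 + (1.826)·(10) = 3.6232 + 18.2600 = 21.8832
[A] = 1/21.8832 = 0.0457 M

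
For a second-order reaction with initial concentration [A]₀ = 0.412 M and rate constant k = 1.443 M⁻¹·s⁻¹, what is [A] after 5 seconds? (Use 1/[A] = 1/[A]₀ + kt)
0.1037 M

1/[A] = 1/[A]₀ + k·t = 1/0.412 + (1.443)·(5) = 2.4272 + 7.2150 = 9.6422
[A] = 1/9.6422 = 0.1037 M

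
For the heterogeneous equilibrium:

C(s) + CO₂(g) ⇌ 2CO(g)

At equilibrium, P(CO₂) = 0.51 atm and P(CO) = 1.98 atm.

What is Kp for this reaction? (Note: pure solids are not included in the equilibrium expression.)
K_p = 7.687

Solid C is excluded.
Kp = P(CO)²/P(CO₂) = (1.98)²/0.51 = 3.92/0.51 = 7.687.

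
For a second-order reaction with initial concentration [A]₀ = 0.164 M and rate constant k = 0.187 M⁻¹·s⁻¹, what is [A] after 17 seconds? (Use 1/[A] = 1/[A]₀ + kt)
0.1078 M

1/[A] = 1/[A]₀ + k·t = 1/0.164 + (0.187)·(17) = 6.0976 + 3.1790 = 9.2766
[A] = 1/9.2766 = 0.1078 M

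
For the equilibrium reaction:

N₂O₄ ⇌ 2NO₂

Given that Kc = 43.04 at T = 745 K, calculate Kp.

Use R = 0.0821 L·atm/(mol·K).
K_p = 2.63e+03

Δn = (moles gaseous products) − (moles gaseous reactants) = 1
T = 745 K; RT = 0.0821 × 745 = 61.1645
Kp = Kc·(RT)^Δn = 43.04 × (61.1645)^1 = 43.04 × 61.1645 = 2.63e+03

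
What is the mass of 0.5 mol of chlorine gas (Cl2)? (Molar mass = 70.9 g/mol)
Mass = 0.5 mol × 70.9 g/mol = 35.45 g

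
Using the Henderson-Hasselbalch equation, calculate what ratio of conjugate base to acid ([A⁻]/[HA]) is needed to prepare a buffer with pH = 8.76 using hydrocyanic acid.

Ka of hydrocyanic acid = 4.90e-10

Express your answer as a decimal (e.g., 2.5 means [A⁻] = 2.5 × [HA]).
[A⁻]/[HA] = 0.282

pKa = −log(4.90e-10) = 9.3098. pH = pKa + log([A⁻]/[HA]). 8.76 = 9.3098 + log(ratio). log(ratio) = 8.76 − 9.3098 = -0.5498. ratio = 10^(-0.5498) = 0.282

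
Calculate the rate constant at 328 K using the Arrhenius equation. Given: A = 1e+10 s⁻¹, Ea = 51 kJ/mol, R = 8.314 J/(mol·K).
7.55e+01 s⁻¹

k = A·exp(-Ea/(R·T)) = 1e+10·exp(-51000/(8.314·328)) = 1e+10·exp(-18.7019) = 1e+10·7.5484e-09 = 7.55e+01 s⁻¹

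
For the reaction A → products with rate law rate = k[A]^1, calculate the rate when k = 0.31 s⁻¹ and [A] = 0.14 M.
0.0434 M/s

rate = k·[A]^1 = 0.31·(0.14)^1 = 0.31·0.14 = 0.0434 M/s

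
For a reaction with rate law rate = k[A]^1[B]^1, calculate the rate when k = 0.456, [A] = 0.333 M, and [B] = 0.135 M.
0.0205 M/s

rate = k·[A]^1·[B]^1 = 0.456·(0.333)^1·(0.135)^1 = 0.456·0.333·0.135 = 0.0205 M/s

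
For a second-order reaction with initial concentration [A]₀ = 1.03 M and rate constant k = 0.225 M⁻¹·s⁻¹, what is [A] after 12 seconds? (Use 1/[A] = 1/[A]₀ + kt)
0.2724 M

1/[A] = 1/[A]₀ + k·t = 1/1.03 + (0.225)·(12) = 0.9709 + 2.7000 = 3.6709
[A] = 1/3.6709 = 0.2724 M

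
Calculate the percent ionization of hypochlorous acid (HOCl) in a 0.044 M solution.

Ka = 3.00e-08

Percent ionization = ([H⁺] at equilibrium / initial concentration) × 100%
Percent ionization = 0.0825%

Let x = [H⁺]. Ka = x²/(C - x) ⇒ x² + (3.00e-08)x - (3.00e-08)(0.044) = 0. x = 3.6317e-05. Percent = (3.6317e-05/0.044) × 100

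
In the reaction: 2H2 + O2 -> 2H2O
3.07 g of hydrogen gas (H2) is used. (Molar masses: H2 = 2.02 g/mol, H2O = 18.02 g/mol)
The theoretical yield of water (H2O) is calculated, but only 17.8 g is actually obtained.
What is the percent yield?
Moles of H2 = 3.07 g ÷ 2.02 g/mol = 1.5198 mol
Mole ratio: 2 mol H2O / 2 mol H2
Moles of H2O = 1.5198 × (2/2) = 1.5198 mol
Theoretical yield = 1.5198 mol × 18.02 g/mol = 27.387 g
Actual yield = 17.8 g
Percent yield = (17.8 / 27.387) × 100% = 65.0%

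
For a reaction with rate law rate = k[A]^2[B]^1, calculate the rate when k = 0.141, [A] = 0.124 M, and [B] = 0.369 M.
0.0008 M/s

rate = k·[A]^2·[B]^1 = 0.141·(0.124)^2·(0.369)^1 = 0.141·0.015376·0.369 = 0.0008 M/s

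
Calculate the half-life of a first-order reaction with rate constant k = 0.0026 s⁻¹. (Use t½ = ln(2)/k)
266.60 s

t½ = ln(2)/k = 0.6931/0.0026 = 266.60 s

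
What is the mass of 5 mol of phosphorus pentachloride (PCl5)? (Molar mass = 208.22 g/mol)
Mass = 5 mol × 208.22 g/mol = 1041 g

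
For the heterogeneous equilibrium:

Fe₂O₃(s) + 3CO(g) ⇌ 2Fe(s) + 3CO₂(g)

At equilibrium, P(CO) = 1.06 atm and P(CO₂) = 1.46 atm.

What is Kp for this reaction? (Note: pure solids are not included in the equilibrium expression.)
K_p = 2.613

Solids (Fe₂O₃, Fe) are excluded.
Kp = P(CO₂)³/P(CO)³ = (1.46)³/(1.06)³ = 3.112/1.191 = 2.613.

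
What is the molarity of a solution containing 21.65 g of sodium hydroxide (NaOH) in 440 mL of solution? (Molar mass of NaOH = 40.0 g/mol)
Moles of NaOH = 21.65 g ÷ 40.0 g/mol = 0.54125 mol
Volume = 440 mL = 0.44 L
Molarity = 0.54125 mol ÷ 0.44 L = 1.23 M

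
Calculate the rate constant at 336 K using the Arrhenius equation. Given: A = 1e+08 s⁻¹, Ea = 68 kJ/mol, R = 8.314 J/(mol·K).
2.68e-03 s⁻¹

k = A·exp(-Ea/(R·T)) = 1e+08·exp(-68000/(8.314·336)) = 1e+08·exp(-24.3422) = 1e+08·2.6812e-11 = 2.68e-03 s⁻¹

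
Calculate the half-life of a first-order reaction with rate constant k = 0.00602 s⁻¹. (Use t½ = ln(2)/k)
115.14 s

t½ = ln(2)/k = 0.6931/0.00602 = 115.14 s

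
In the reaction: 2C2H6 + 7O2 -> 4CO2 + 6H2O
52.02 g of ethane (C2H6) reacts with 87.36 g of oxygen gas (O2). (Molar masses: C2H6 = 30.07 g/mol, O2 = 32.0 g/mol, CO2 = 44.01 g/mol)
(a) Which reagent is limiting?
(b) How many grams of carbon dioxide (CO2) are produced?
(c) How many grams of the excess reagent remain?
(a) O2, (b) 68.66 g, (c) 28.57 g

Moles of C2H6 = 52.02 g ÷ 30.07 g/mol = 1.72996 mol
Moles of O2 = 87.36 g ÷ 32.0 g/mol = 2.73 mol
Moles ÷ coefficient: C2H6: 1.72996/2 = 0.865, O2: 2.73/7 = 0.39
(a) O2 has the smaller value, so O2 is the limiting reagent.
(b) Moles of CO2 = 2.73 mol O2 × (4/7) = 1.56 mol; mass = 1.56 mol × 44.01 g/mol = 68.66 g
(c) C2H6 consumed = 2.73 × (2/7) = 0.78 mol; remaining = 1.72996 − 0.78 = 0.949963 mol; mass = 0.949963 mol × 30.07 g/mol = 28.57 g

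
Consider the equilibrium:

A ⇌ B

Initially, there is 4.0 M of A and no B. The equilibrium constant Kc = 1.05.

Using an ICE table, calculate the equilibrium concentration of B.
[B] = 2.049 M

ICE: [A] = 4.0 − x, [B] = x.
Kc = x/(4.0 − x) = 1.05 ⇒ x = 1.05·4.0/(1 + 1.05) = 4.2/2.05 = 2.049.
[B] = x = 2.049 M.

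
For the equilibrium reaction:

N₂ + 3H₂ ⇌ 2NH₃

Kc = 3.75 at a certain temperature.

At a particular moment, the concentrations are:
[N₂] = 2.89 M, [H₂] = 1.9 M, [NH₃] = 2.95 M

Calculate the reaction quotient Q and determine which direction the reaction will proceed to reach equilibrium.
Q = 0.439, Q < K, reaction proceeds forward (toward products)

Q = ([NH₃]^2) / ([N₂] × [H₂]^3)
  = ((2.95)^2) / ((2.89)·(1.9)^3) = 8.7025/19.823 = 0.439
Since Q = 0.439 < Kc = 3.75, the reaction proceeds forward (toward products) to reach equilibrium.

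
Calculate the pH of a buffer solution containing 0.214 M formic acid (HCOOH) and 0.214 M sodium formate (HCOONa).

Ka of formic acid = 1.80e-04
pH = 3.74

pKa = -log(1.80e-04) = 3.74. pH = pKa + log([A⁻]/[HA]) = 3.74 + log(0.214/0.214)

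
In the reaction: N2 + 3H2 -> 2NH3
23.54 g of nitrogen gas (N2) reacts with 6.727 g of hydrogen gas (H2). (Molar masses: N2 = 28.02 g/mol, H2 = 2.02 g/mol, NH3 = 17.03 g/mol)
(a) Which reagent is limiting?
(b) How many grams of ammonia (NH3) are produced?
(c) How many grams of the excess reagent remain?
(a) N2, (b) 28.61 g, (c) 1.636 g

Moles of N2 = 23.54 g ÷ 28.02 g/mol = 0.840114 mol
Moles of H2 = 6.727 g ÷ 2.02 g/mol = 3.3302 mol
Moles ÷ coefficient: N2: 0.840114/1 = 0.8401, H2: 3.3302/3 = 1.11
(a) N2 has the smaller value, so N2 is the limiting reagent.
(b) Moles of NH3 = 0.840114 mol N2 × (2/1) = 1.68023 mol; mass = 1.68023 mol × 17.03 g/mol = 28.61 g
(c) H2 consumed = 0.840114 × (3/1) = 2.52034 mol; remaining = 3.3302 − 2.52034 = 0.809855 mol; mass = 0.809855 mol × 2.02 g/mol = 1.636 g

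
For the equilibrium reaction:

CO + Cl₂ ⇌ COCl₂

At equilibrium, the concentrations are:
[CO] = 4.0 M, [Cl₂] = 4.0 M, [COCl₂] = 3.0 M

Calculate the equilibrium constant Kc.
K_c = 0.1875

Kc = ([COCl₂]) / ([CO] × [Cl₂])
   = ((3.0)) / ((4.0)·(4.0))
   = 3 / 16 = 0.1875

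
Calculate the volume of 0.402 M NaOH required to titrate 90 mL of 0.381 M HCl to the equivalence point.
V_{base} = 85.3 mL

At equivalence: moles acid = moles base.
moles HCl = 0.381 M × 0.09 L = 0.03429 mol
V_NaOH = 0.03429 mol ÷ 0.402 M = 0.0853 L = 85.3 mL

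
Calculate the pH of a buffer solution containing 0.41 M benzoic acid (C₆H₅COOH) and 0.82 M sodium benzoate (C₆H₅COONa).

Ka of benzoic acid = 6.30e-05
pH = 4.50

pKa = -log(6.30e-05) = 4.20. pH = pKa + log([A⁻]/[HA]) = 4.20 + log(0.82/0.41)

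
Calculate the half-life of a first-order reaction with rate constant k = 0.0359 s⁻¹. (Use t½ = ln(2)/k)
19.31 s

t½ = ln(2)/k = 0.6931/0.0359 = 19.31 s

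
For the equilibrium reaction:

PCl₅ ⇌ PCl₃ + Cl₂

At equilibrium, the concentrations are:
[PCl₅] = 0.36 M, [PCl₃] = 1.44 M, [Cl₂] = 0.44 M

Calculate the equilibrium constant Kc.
K_c = 1.7600

Kc = ([PCl₃] × [Cl₂]) / ([PCl₅])
   = ((1.44)·(0.44)) / ((0.36))
   = 0.6336 / 0.36 = 1.7600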